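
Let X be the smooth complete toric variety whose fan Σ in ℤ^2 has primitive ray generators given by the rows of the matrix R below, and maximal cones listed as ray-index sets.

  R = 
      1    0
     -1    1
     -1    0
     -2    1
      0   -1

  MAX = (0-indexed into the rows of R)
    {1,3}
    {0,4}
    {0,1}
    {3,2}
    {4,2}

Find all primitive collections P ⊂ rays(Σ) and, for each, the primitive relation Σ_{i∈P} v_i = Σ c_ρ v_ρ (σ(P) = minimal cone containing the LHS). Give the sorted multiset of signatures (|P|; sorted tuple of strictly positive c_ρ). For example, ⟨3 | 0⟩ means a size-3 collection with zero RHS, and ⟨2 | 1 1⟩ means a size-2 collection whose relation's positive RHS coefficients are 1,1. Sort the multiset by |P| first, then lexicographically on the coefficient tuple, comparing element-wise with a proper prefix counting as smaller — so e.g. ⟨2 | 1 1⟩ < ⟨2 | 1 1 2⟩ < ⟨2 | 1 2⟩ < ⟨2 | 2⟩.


Σ has 5 primitive collections:

  {0,2}:  v_{0} + v_{2} = 0  ⟹  sig = ⟨2 | 0⟩
  {0,3}:  v_{0} + v_{3} = v_{1}  ⟹  sig = ⟨2 | 1⟩
  {1,2}:  v_{1} + v_{2} = v_{3}  ⟹  sig = ⟨2 | 1⟩
  {1,4}:  v_{1} + v_{4} = v_{2}  ⟹  sig = ⟨2 | 1⟩
  {3,4}:  v_{3} + v_{4} = 2·v_{2}  ⟹  sig = ⟨2 | 2⟩

Signatures (|P|; sorted positive RHS coefficients), sorted:
    |P|=2: 5 collections, coeffs (), (1), (1), (1), (2)


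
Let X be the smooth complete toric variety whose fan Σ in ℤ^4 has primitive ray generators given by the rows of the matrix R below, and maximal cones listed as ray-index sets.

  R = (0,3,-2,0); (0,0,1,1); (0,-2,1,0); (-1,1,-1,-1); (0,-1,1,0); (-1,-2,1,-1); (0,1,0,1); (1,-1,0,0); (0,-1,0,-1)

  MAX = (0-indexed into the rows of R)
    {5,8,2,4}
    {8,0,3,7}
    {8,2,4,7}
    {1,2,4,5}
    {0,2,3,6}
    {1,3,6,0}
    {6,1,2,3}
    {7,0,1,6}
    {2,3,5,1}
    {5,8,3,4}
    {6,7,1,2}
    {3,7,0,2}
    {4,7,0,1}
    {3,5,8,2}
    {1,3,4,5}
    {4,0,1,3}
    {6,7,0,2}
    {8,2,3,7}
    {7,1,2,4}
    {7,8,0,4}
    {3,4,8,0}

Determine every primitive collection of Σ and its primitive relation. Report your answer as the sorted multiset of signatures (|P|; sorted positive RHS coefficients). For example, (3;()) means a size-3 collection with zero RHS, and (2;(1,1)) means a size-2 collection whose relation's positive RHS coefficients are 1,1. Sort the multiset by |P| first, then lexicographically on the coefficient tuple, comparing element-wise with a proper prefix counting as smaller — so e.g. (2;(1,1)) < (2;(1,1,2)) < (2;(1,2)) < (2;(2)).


The 13 primitive collections of Σ (r=9, n=4):

  P = {6,8}:  v_{6} + v_{8} = 0  ⟹  sig = (2;())
  P = {0,5}:  v_{0} + v_{5} = v_{3}  ⟹  sig = (2;(1))
  P = {1,8}:  v_{1} + v_{8} = v_{4}  ⟹  sig = (2;(1))
  P = {4,6}:  v_{4} + v_{6} = v_{1}  ⟹  sig = (2;(1))
  P = {5,7}:  v_{5} + v_{7} = v_{2} + v_{8}  ⟹  sig = (2;(1,1))
  P = {5,6}:  v_{5} + v_{6} = v_{1} + v_{2} + v_{3}  ⟹  sig = (2;(1,1,1))
  P = {0,2,4}:  v_{0} + v_{2} + v_{4} = 0  ⟹  sig = (3;())
  P = {1,3,7}:  v_{1} + v_{3} + v_{7} = 0  ⟹  sig = (3;())
  P = {0,1,2}:  v_{0} + v_{1} + v_{2} = v_{6}  ⟹  sig = (3;(1))
  P = {2,3,4}:  v_{2} + v_{3} + v_{4} = v_{5}  ⟹  sig = (3;(1))
  P = {3,4,7}:  v_{3} + v_{4} + v_{7} = v_{8}  ⟹  sig = (3;(1))
  P = {0,2,8}:  v_{0} + v_{2} + v_{8} = v_{3} + v_{7}  ⟹  sig = (3;(1,1))
  P = {3,6,7}:  v_{3} + v_{6} + v_{7} = v_{0} + v_{2}  ⟹  sig = (3;(1,1))

Signatures (|P|; sorted positive RHS coefficients), sorted:
{ (2;()),  (2;(1)) ×3,  (2;(1,1)),  (2;(1,1,1)),  (3;()) ×2,  (3;(1)) ×3,  (3;(1,1)) ×2 }


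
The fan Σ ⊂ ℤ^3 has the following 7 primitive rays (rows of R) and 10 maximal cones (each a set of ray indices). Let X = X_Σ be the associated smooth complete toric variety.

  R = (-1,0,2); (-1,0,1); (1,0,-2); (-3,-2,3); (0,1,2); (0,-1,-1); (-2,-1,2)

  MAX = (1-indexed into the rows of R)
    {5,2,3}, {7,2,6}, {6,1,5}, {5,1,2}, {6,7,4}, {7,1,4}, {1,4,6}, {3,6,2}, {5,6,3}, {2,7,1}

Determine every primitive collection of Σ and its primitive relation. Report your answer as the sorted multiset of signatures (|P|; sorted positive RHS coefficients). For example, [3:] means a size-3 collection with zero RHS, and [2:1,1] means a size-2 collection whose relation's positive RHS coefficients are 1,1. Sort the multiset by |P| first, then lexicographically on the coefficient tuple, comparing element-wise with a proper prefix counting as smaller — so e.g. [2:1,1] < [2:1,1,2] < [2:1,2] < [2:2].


The 9 primitive collections of Σ (r=7, n=3):

  {1,3}:  v_{1} + v_{3} = 0  so sig = [2:]
  {3,4}:  v_{3} + v_{4} = v_{6} + v_{7}  so sig = [2:1,1]
  {3,7}:  v_{3} + v_{7} = v_{2} + v_{6}  so sig = [2:1,1]
  {4,5}:  v_{4} + v_{5} = 3·v_{1} + v_{6}  so sig = [2:1,3]
  {2,4}:  v_{2} + v_{4} = 2·v_{7}  so sig = [2:2]
  {5,7}:  v_{5} + v_{7} = 2·v_{1}  so sig = [2:2]
  {1,2,6}:  v_{1} + v_{2} + v_{6} = v_{7}  so sig = [3:1]
  {1,6,7}:  v_{1} + v_{6} + v_{7} = v_{4}  so sig = [3:1]
  {2,5,6}:  v_{2} + v_{5} + v_{6} = v_{1}  so sig = [3:1]

Sorted signature multiset PRS(X):
    [2:]
    [2:1,1]
    [2:1,1]
    [2:1,3]
    [2:2]
    [2:2]
    [3:1]
    [3:1]
    [3:1]


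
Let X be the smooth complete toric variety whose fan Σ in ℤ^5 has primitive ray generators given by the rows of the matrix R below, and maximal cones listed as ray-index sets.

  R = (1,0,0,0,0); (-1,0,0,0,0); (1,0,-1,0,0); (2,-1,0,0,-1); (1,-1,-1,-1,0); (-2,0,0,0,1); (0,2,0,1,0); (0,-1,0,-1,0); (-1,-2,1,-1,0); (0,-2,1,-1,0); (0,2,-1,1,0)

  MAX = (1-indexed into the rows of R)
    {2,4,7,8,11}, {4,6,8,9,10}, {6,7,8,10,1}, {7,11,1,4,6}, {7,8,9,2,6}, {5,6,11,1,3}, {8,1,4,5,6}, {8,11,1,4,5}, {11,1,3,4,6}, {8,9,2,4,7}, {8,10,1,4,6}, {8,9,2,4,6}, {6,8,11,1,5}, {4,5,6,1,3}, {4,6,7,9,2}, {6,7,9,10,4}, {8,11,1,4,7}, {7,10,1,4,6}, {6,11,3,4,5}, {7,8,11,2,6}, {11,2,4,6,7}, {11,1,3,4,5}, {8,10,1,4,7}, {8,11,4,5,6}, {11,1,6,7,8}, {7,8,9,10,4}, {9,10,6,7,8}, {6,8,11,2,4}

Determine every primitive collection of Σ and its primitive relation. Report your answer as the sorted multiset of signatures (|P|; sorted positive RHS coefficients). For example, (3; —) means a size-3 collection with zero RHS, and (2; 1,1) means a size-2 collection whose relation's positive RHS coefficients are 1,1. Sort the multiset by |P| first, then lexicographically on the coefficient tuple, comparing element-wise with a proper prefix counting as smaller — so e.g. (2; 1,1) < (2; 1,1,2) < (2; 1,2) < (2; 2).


Δ(Σ) — 11 vertices, 17 min non-faces:

  P = {1,2}:  v_{1} + v_{2} = 0  →  sig = (2; —)
  P = {10,11}:  v_{10} + v_{11} = 0  →  sig = (2; —)
  P = {1,9}:  v_{1} + v_{9} = v_{10}  →  sig = (2; 1)
  P = {2,10}:  v_{2} + v_{10} = v_{9}  →  sig = (2; 1)
  P = {3,8}:  v_{3} + v_{8} = v_{5}  →  sig = (2; 1)
  P = {9,11}:  v_{9} + v_{11} = v_{2}  →  sig = (2; 1)
  P = {3,7}:  v_{3} + v_{7} = v_{1} + v_{11}  →  sig = (2; 1,1)
  P = {3,9}:  v_{3} + v_{9} = v_{4} + v_{6} + v_{8}  →  sig = (2; 1,1,1)
  P = {5,7}:  v_{5} + v_{7} = v_{1} + v_{8} + v_{11}  →  sig = (2; 1,1,1)
  P = {2,3}:  v_{2} + v_{3} = v_{4} + v_{6} + v_{8} + v_{11}  →  sig = (2; 1,1,1,1)
  P = {3,10}:  v_{3} + v_{10} = v_{1} + v_{4} + v_{6} + v_{8}  →  sig = (2; 1,1,1,1)
  P = {2,5}:  v_{2} + v_{5} = v_{4} + v_{6} + 2·v_{8} + v_{11}  →  sig = (2; 1,1,1,2)
  P = {5,10}:  v_{5} + v_{10} = v_{1} + v_{4} + v_{6} + 2·v_{8}  →  sig = (2; 1,1,1,2)
  P = {5,9}:  v_{5} + v_{9} = v_{4} + v_{6} + 2·v_{8}  →  sig = (2; 1,1,2)
  P = {4,6,7,8}:  v_{4} + v_{6} + v_{7} + v_{8} = 0  →  sig = (4; —)
  P = {1,4,6,8,11}:  v_{1} + v_{4} + v_{6} + v_{8} + v_{11} = v_{3}  →  sig = (5; 1)
  P = {1,4,5,6,11}:  v_{1} + v_{4} + v_{5} + v_{6} + v_{11} = 2·v_{3}  →  sig = (5; 2)

Hence PRS(X_Σ) =
{ (2; —) ×2,  (2; 1) ×4,  (2; 1,1),  (2; 1,1,1) ×2,  (2; 1,1,1,1) ×2,  (2; 1,1,1,2) ×2,  (2; 1,1,2),  (4; —),  (5; 1),  (5; 2) }


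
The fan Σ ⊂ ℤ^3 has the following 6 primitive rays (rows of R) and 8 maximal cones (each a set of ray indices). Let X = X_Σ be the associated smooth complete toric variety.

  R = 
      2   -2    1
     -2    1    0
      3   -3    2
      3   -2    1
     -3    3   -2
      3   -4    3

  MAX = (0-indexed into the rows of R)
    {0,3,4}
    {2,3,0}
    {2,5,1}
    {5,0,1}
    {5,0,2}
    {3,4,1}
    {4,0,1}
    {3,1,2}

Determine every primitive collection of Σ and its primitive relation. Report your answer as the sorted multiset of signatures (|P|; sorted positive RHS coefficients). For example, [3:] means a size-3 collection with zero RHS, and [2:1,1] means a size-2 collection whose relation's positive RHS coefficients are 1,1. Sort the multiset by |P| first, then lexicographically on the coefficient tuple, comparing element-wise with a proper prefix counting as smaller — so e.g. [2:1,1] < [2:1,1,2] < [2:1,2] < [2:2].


|primitive collections| = 5. Relations:

  {2,4}:  v_{2} + v_{4} = 0  so sig = [2:]
  {4,5}:  v_{4} + v_{5} = v_{0} + v_{1}  so sig = [2:1,1]
  {3,5}:  v_{3} + v_{5} = 2·v_{2}  so sig = [2:2]
  {0,1,2}:  v_{0} + v_{1} + v_{2} = v_{5}  so sig = [3:1]
  {0,1,3}:  v_{0} + v_{1} + v_{3} = v_{2}  so sig = [3:1]

so the primitive-relation signature multiset is
    |P|=2: 3 collections, coeffs (), (1,1), (2)
    |P|=3: 2 collections, coeffs (1), (1)


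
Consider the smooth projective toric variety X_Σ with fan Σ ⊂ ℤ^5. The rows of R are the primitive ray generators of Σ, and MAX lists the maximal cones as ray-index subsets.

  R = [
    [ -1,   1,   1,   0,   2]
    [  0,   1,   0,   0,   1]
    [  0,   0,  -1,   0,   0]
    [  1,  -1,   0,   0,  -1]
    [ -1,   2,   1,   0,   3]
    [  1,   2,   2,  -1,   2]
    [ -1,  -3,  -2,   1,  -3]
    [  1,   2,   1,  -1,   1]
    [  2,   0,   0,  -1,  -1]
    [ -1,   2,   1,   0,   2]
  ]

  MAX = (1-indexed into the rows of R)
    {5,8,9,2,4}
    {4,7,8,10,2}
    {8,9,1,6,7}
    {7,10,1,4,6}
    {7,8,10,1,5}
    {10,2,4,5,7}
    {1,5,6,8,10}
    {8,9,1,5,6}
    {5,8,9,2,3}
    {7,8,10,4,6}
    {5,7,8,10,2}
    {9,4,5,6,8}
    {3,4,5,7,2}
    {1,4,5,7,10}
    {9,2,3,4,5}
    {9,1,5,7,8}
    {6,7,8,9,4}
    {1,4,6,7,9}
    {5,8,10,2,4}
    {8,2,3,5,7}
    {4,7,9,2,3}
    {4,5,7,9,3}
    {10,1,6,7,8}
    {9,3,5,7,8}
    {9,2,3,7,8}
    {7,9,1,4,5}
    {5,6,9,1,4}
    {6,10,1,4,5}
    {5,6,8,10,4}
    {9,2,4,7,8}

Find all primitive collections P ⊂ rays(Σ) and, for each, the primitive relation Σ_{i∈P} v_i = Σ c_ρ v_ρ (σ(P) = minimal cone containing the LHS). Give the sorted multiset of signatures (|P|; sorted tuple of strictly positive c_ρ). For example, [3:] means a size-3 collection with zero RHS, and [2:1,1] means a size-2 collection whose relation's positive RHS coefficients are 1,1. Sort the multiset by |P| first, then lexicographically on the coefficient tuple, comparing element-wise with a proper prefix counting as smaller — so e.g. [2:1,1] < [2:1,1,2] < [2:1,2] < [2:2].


The 11 primitive collections of Σ (r=10, n=5):

  • {1,2}:  v_{1} + v_{2} = v_{5} ; sig = [2:1]
  • {9,10}:  v_{9} + v_{10} = v_{8} ; sig = [2:1]
  • {3,6}:  v_{3} + v_{6} = v_{5} + v_{9} ; sig = [2:1,1]
  • {2,6}:  v_{2} + v_{6} = v_{4} + v_{5} + v_{8} ; sig = [2:1,1,1]
  • {3,10}:  v_{3} + v_{10} = v_{2} + v_{5} + v_{7} + v_{8} ; sig = [2:1,1,1,1]
  • {1,3}:  v_{1} + v_{3} = 2·v_{5} + v_{7} + v_{9} ; sig = [2:1,1,2]
  • {1,4,8}:  v_{1} + v_{4} + v_{8} = v_{6} ; sig = [3:1]
  • {5,6,7}:  v_{5} + v_{6} + v_{7} = v_{1} ; sig = [3:1]
  • {3,4,8}:  v_{3} + v_{4} + v_{8} = v_{2} + v_{9} ; sig = [3:1,1]
  • {4,5,7,8}:  v_{4} + v_{5} + v_{7} + v_{8} = 0 ; sig = [4:]
  • {2,5,7,9}:  v_{2} + v_{5} + v_{7} + v_{9} = v_{3} ; sig = [4:1]

Hence PRS(X_Σ) =
    |P|=2: 6 collections, coeffs (1), (1), (1,1), (1,1,1), (1,1,1,1), (1,1,2)
    |P|=3: 3 collections, coeffs (1), (1), (1,1)
    |P|=4: 2 collections, coeffs (), (1)


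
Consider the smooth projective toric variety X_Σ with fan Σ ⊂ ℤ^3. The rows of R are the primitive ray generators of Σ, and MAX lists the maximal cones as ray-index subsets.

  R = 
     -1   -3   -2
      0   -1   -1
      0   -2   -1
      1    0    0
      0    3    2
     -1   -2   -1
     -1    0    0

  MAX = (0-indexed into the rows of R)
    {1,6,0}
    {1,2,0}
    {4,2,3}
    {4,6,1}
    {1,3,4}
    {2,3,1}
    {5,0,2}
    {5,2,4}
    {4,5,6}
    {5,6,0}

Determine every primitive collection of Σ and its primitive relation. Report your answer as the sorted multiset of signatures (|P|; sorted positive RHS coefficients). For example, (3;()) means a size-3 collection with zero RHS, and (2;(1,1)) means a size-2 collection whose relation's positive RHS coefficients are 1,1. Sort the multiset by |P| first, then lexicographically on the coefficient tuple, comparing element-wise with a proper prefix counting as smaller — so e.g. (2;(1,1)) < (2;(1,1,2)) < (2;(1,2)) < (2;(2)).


Δ(Σ) — 7 vertices, 7 min non-faces:

  P={3,6}:  v_{3} + v_{6} = 0  →  sig = (2;())
  P={0,4}:  v_{0} + v_{4} = v_{6}  →  sig = (2;(1))
  P={1,5}:  v_{1} + v_{5} = v_{0}  →  sig = (2;(1))
  P={2,6}:  v_{2} + v_{6} = v_{5}  →  sig = (2;(1))
  P={3,5}:  v_{3} + v_{5} = v_{2}  →  sig = (2;(1))
  P={0,3}:  v_{0} + v_{3} = v_{1} + v_{2}  →  sig = (2;(1,1))
  P={1,2,4}:  v_{1} + v_{2} + v_{4} = 0  →  sig = (3;())

so the primitive-relation signature multiset is
    (2;())
    (2;(1))
    (2;(1))
    (2;(1))
    (2;(1))
    (2;(1,1))
    (3;())


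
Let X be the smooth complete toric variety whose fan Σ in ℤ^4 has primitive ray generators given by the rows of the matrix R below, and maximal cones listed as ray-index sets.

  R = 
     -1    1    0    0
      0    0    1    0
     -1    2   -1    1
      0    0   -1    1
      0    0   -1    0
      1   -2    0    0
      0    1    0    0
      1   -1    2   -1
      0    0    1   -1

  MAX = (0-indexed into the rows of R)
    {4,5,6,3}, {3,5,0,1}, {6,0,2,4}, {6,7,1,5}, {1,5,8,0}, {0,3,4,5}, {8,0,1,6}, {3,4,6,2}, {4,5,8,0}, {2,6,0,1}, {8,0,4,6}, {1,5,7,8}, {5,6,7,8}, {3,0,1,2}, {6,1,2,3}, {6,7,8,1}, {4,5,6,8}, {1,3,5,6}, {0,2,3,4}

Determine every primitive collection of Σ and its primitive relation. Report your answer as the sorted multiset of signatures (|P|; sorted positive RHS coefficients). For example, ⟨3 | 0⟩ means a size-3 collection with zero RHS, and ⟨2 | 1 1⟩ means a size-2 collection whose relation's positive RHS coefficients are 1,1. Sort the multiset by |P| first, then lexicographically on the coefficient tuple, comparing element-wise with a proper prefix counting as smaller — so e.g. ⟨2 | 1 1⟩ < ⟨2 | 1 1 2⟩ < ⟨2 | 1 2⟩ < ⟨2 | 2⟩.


11 collections generate NE(X_Σ); each relation:

  P = {1,4}:  v_{1} + v_{4} = 0  so sig = ⟨2 | 0⟩
  P = {3,8}:  v_{3} + v_{8} = 0  so sig = ⟨2 | 0⟩
  P = {2,5}:  v_{2} + v_{5} = v_{3}  so sig = ⟨2 | 1⟩
  P = {0,7}:  v_{0} + v_{7} = v_{1} + v_{8}  so sig = ⟨2 | 1 1⟩
  P = {2,7}:  v_{2} + v_{7} = v_{1} + v_{6}  so sig = ⟨2 | 1 1⟩
  P = {2,8}:  v_{2} + v_{8} = v_{0} + v_{6}  so sig = ⟨2 | 1 1⟩
  P = {3,7}:  v_{3} + v_{7} = v_{1} + v_{5} + v_{6}  so sig = ⟨2 | 1 1 1⟩
  P = {4,7}:  v_{4} + v_{7} = v_{5} + v_{6} + v_{8}  so sig = ⟨2 | 1 1 1⟩
  P = {0,5,6}:  v_{0} + v_{5} + v_{6} = 0  so sig = ⟨3 | 0⟩
  P = {0,3,6}:  v_{0} + v_{3} + v_{6} = v_{2}  so sig = ⟨3 | 1⟩
  P = {1,5,6,8}:  v_{1} + v_{5} + v_{6} + v_{8} = v_{7}  so sig = ⟨4 | 1⟩

so the primitive-relation signature multiset is
{ ⟨2 | 0⟩ ×2,  ⟨2 | 1⟩,  ⟨2 | 1 1⟩ ×3,  ⟨2 | 1 1 1⟩ ×2,  ⟨3 | 0⟩,  ⟨3 | 1⟩,  ⟨4 | 1⟩ }


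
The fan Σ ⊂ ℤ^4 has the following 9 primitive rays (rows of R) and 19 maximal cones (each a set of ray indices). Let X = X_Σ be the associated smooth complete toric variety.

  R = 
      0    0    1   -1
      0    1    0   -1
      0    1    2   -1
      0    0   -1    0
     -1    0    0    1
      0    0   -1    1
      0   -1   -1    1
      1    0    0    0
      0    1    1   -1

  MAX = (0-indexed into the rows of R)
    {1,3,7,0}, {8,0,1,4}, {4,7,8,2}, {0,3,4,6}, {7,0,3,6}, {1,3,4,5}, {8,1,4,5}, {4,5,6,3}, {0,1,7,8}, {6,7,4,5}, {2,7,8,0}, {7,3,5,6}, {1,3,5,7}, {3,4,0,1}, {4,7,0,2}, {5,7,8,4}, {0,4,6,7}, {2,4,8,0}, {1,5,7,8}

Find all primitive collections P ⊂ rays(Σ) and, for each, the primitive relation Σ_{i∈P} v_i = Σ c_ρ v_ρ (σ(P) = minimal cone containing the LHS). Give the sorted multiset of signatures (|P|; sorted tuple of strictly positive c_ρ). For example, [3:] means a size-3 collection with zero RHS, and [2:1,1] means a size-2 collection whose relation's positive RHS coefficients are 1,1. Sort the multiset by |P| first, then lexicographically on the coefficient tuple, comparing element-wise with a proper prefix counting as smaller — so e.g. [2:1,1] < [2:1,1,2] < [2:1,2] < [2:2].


Primitive collections (11):

  P = {0,5}:  v_{0} + v_{5} = 0  →  sig = [2:]
  P = {6,8}:  v_{6} + v_{8} = 0  →  sig = [2:]
  P = {1,6}:  v_{1} + v_{6} = v_{3}  →  sig = [2:1]
  P = {2,3}:  v_{2} + v_{3} = v_{8}  →  sig = [2:1]
  P = {3,8}:  v_{3} + v_{8} = v_{1}  →  sig = [2:1]
  P = {2,5}:  v_{2} + v_{5} = v_{4} + v_{7} + v_{8}  →  sig = [2:1,1,1]
  P = {2,6}:  v_{2} + v_{6} = v_{0} + v_{4} + v_{7}  →  sig = [2:1,1,1]
  P = {1,2}:  v_{1} + v_{2} = 2·v_{8}  →  sig = [2:2]
  P = {3,4,7}:  v_{3} + v_{4} + v_{7} = v_{5}  →  sig = [3:1]
  P = {1,4,7}:  v_{1} + v_{4} + v_{7} = v_{5} + v_{8}  →  sig = [3:1,1]
  P = {0,4,7,8}:  v_{0} + v_{4} + v_{7} + v_{8} = v_{2}  →  sig = [4:1]

Signatures (|P|; sorted positive RHS coefficients), sorted:
{ [2:] ×2,  [2:1] ×3,  [2:1,1,1] ×2,  [2:2],  [3:1],  [3:1,1],  [4:1] }


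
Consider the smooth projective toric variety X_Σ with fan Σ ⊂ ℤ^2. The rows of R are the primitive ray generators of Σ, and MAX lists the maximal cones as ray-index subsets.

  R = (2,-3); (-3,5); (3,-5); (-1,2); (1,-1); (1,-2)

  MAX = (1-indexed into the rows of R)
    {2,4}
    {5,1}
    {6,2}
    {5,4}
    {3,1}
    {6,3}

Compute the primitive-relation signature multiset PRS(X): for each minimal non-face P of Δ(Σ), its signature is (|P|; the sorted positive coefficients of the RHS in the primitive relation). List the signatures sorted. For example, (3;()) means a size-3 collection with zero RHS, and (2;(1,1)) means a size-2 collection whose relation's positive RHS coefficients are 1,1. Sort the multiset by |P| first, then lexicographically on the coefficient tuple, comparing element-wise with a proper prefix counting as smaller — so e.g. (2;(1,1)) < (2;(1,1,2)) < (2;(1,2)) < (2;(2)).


9 collections generate NE(X_Σ); each relation:

  P = {2,3}:  v_{2} + v_{3} = 0  ⟹  sig = (2;())
  P = {4,6}:  v_{4} + v_{6} = 0  ⟹  sig = (2;())
  P = {1,2}:  v_{1} + v_{2} = v_{4}  ⟹  sig = (2;(1))
  P = {1,4}:  v_{1} + v_{4} = v_{5}  ⟹  sig = (2;(1))
  P = {1,6}:  v_{1} + v_{6} = v_{3}  ⟹  sig = (2;(1))
  P = {3,4}:  v_{3} + v_{4} = v_{1}  ⟹  sig = (2;(1))
  P = {5,6}:  v_{5} + v_{6} = v_{1}  ⟹  sig = (2;(1))
  P = {2,5}:  v_{2} + v_{5} = 2·v_{4}  ⟹  sig = (2;(2))
  P = {3,5}:  v_{3} + v_{5} = 2·v_{1}  ⟹  sig = (2;(2))

so the primitive-relation signature multiset is
    (2;())
    (2;())
    (2;(1))
    (2;(1))
    (2;(1))
    (2;(1))
    (2;(1))
    (2;(2))
    (2;(2))


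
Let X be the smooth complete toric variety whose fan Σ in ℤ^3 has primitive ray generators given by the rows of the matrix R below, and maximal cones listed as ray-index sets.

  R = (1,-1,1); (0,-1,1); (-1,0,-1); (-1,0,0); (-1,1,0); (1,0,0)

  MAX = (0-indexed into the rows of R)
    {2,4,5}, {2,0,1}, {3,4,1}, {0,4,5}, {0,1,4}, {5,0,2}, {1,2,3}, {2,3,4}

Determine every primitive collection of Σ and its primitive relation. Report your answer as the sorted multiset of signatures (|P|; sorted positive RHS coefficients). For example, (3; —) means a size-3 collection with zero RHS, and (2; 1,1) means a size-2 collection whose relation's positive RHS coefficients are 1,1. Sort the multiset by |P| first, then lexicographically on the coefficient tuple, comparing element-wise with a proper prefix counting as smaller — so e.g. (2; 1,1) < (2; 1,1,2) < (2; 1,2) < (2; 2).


5 minimal non-faces of Δ(Σ) (on 6 rays):

  P = {3,5}:  v_{3} + v_{5} = 0  ⟹  sig = (2; —)
  P = {0,3}:  v_{0} + v_{3} = v_{1}  ⟹  sig = (2; 1)
  P = {1,5}:  v_{1} + v_{5} = v_{0}  ⟹  sig = (2; 1)
  P = {0,2,4}:  v_{0} + v_{2} + v_{4} = v_{3}  ⟹  sig = (3; 1)
  P = {1,2,4}:  v_{1} + v_{2} + v_{4} = 2·v_{3}  ⟹  sig = (3; 2)

Signatures (|P|; sorted positive RHS coefficients), sorted:
[(2; —), (2; 1), (2; 1), (3; 1), (3; 2)]


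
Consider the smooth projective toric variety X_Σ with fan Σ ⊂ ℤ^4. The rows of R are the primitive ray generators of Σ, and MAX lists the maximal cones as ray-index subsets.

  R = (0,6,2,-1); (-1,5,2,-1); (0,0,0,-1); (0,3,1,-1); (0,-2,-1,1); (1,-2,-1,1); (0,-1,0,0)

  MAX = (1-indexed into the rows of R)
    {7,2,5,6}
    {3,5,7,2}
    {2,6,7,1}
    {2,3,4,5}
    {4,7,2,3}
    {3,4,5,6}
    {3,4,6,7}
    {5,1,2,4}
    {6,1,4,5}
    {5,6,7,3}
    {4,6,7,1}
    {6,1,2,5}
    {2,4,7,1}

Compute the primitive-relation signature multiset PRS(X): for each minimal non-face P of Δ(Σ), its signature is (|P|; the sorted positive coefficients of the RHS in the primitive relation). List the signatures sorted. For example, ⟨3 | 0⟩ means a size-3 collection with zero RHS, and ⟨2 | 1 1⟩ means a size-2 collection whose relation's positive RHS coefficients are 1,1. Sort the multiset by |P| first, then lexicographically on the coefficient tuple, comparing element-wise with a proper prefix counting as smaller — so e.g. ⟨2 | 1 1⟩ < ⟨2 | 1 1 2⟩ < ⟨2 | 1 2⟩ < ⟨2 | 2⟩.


Minimal non-faces — 5 found among 7 rays, 13 max cones:

  P={1,3}:  v_{1} + v_{3} = 2·v_{4}  ⟹  sig = ⟨2 | 2⟩
  P={4,5,7}:  v_{4} + v_{5} + v_{7} = 0  ⟹  sig = ⟨3 | 0⟩
  P={2,3,6}:  v_{2} + v_{3} + v_{6} = v_{4}  ⟹  sig = ⟨3 | 1⟩
  P={2,4,6}:  v_{2} + v_{4} + v_{6} = v_{1}  ⟹  sig = ⟨3 | 1⟩
  P={1,5,7}:  v_{1} + v_{5} + v_{7} = v_{2} + v_{6}  ⟹  sig = ⟨3 | 1 1⟩

Hence PRS(X_Σ) =
[⟨2 | 2⟩, ⟨3 | 0⟩, ⟨3 | 1⟩, ⟨3 | 1⟩, ⟨3 | 1 1⟩]


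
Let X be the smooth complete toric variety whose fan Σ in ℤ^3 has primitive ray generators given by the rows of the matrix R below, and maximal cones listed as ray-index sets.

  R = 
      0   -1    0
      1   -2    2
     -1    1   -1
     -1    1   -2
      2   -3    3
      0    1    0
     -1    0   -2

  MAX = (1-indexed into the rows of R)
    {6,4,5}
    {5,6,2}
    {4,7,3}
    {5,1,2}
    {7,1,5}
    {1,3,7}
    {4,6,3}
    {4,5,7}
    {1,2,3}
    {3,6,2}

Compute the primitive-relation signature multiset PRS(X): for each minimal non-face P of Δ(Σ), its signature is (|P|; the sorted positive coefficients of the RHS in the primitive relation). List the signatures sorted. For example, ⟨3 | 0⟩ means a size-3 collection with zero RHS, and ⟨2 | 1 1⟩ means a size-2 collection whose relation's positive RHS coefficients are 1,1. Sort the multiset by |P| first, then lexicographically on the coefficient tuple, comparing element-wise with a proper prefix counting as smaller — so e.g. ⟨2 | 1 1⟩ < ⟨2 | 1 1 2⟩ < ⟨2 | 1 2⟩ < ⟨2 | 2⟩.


|primitive collections| = 6. Relations:

  {1,6}:  v_{1} + v_{6} = 0  ⇒ sig = ⟨2 | 0⟩
  {1,4}:  v_{1} + v_{4} = v_{7}  ⇒ sig = ⟨2 | 1⟩
  {2,4}:  v_{2} + v_{4} = v_{1}  ⇒ sig = ⟨2 | 1⟩
  {3,5}:  v_{3} + v_{5} = v_{2}  ⇒ sig = ⟨2 | 1⟩
  {6,7}:  v_{6} + v_{7} = v_{4}  ⇒ sig = ⟨2 | 1⟩
  {2,7}:  v_{2} + v_{7} = 2·v_{1}  ⇒ sig = ⟨2 | 2⟩

Signatures (|P|; sorted positive RHS coefficients), sorted:
{ ⟨2 | 0⟩,  ⟨2 | 1⟩ ×4,  ⟨2 | 2⟩ }


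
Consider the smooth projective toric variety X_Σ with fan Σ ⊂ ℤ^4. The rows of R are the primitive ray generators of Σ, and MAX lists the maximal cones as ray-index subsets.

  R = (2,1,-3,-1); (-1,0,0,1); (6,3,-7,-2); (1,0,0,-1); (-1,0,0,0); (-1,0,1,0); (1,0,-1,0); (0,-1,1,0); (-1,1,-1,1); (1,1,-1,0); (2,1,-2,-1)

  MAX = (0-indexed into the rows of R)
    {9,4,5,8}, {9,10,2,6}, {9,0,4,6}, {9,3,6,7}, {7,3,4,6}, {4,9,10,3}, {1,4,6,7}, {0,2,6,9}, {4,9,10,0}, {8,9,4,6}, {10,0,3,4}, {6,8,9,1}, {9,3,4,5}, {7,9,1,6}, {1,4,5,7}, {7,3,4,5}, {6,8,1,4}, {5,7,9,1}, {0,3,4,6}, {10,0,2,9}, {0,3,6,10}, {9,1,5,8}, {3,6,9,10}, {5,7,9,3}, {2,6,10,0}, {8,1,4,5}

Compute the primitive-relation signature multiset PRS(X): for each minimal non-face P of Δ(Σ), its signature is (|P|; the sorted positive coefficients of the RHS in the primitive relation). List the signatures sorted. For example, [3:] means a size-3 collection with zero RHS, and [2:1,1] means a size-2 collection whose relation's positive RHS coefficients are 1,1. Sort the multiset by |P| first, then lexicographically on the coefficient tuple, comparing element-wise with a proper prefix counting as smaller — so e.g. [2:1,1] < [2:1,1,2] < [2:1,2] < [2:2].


Primitive collections (24):

  {1,3}:  v_{1} + v_{3} = 0 — sig = [2:]
  {5,6}:  v_{5} + v_{6} = 0 — sig = [2:]
  {7,8}:  v_{7} + v_{8} = v_{1} — sig = [2:1]
  {0,5}:  v_{0} + v_{5} = v_{4} + v_{10} — sig = [2:1,1]
  {3,8}:  v_{3} + v_{8} = v_{4} + v_{9} — sig = [2:1,1]
  {7,10}:  v_{7} + v_{10} = v_{3} + v_{6} — sig = [2:1,1]
  {1,10}:  v_{1} + v_{10} = v_{4} + v_{6} + v_{9} — sig = [2:1,1,1]
  {2,5}:  v_{2} + v_{5} = v_{0} + v_{9} + v_{10} — sig = [2:1,1,1]
  {5,10}:  v_{5} + v_{10} = v_{3} + v_{4} + v_{9} — sig = [2:1,1,1]
  {0,7}:  v_{0} + v_{7} = v_{3} + v_{4} + 2·v_{6} — sig = [2:1,1,2]
  {1,2}:  v_{1} + v_{2} = v_{0} + v_{4} + 2·v_{6} + 2·v_{9} — sig = [2:1,1,2,2]
  {2,4}:  v_{2} + v_{4} = 2·v_{0} + v_{9} — sig = [2:1,2]
  {0,1}:  v_{0} + v_{1} = 2·v_{4} + 2·v_{6} + v_{9} — sig = [2:1,2,2]
  {8,10}:  v_{8} + v_{10} = 2·v_{4} + v_{6} + 2·v_{9} — sig = [2:1,2,2]
  {2,8}:  v_{2} + v_{8} = v_{0} + 2·v_{4} + 2·v_{6} + 3·v_{9} — sig = [2:1,2,2,3]
  {2,3}:  v_{2} + v_{3} = v_{6} + 3·v_{10} — sig = [2:1,3]
  {2,7}:  v_{2} + v_{7} = 2·v_{6} + 2·v_{10} — sig = [2:2,2]
  {0,8}:  v_{0} + v_{8} = 3·v_{4} + 2·v_{6} + 2·v_{9} — sig = [2:2,2,3]
  {4,7,9}:  v_{4} + v_{7} + v_{9} = 0 — sig = [3:]
  {1,4,9}:  v_{1} + v_{4} + v_{9} = v_{8} — sig = [3:1]
  {4,6,10}:  v_{4} + v_{6} + v_{10} = v_{0} — sig = [3:1]
  {0,3,9}:  v_{0} + v_{3} + v_{9} = 2·v_{10} — sig = [3:2]
  {0,6,9,10}:  v_{0} + v_{6} + v_{9} + v_{10} = v_{2} — sig = [4:1]
  {3,4,6,9}:  v_{3} + v_{4} + v_{6} + v_{9} = v_{10} — sig = [4:1]

Signatures (|P|; sorted positive RHS coefficients), sorted:
    |P|=2: 18 collections, coeffs (), (), (1), (1,1), (1,1), (1,1), (1,1,1), (1,1,1), (1,1,1), (1,1,2), (1,1,2,2), (1,2), (1,2,2), (1,2,2), (1,2,2,3), (1,3), (2,2), (2,2,3)
    |P|=3: 4 collections, coeffs (), (1), (1), (2)
    |P|=4: 2 collections, coeffs (1), (1)


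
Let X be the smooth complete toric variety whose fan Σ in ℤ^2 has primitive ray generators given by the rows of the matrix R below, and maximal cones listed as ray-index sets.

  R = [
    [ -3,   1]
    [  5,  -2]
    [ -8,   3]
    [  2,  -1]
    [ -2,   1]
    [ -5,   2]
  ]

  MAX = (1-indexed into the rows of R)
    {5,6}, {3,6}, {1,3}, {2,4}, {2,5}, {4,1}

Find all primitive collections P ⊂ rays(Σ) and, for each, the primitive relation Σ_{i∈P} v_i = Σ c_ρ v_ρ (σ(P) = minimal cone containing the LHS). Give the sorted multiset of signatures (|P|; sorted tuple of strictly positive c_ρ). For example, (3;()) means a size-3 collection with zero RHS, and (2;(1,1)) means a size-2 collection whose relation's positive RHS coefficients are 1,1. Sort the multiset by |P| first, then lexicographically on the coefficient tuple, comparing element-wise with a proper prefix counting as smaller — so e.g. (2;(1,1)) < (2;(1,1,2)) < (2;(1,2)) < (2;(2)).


9 minimal non-faces of Δ(Σ) (on 6 rays):

  P = {2,6}:  v_{2} + v_{6} = 0 ; sig = (2;())
  P = {4,5}:  v_{4} + v_{5} = 0 ; sig = (2;())
  P = {1,2}:  v_{1} + v_{2} = v_{4} ; sig = (2;(1))
  P = {1,5}:  v_{1} + v_{5} = v_{6} ; sig = (2;(1))
  P = {1,6}:  v_{1} + v_{6} = v_{3} ; sig = (2;(1))
  P = {2,3}:  v_{2} + v_{3} = v_{1} ; sig = (2;(1))
  P = {4,6}:  v_{4} + v_{6} = v_{1} ; sig = (2;(1))
  P = {3,4}:  v_{3} + v_{4} = 2·v_{1} ; sig = (2;(2))
  P = {3,5}:  v_{3} + v_{5} = 2·v_{6} ; sig = (2;(2))

Sorted signature multiset PRS(X):
[(2;()), (2;()), (2;(1)), (2;(1)), (2;(1)), (2;(1)), (2;(1)), (2;(2)), (2;(2))]


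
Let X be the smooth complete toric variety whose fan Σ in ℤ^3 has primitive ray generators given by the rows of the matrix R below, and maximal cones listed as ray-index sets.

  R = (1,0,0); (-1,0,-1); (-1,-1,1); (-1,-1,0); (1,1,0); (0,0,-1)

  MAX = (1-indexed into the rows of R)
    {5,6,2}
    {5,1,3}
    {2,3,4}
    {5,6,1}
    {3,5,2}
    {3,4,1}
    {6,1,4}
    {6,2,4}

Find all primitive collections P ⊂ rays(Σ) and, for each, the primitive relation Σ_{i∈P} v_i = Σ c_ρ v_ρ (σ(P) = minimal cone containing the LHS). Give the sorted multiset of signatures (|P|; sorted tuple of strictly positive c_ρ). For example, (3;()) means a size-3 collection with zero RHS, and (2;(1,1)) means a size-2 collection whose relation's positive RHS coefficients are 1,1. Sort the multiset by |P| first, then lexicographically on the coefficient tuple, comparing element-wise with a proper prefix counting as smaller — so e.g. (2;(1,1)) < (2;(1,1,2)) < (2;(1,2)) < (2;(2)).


The 3 primitive collections of Σ (r=6, n=3):

  P={4,5}:  v_{4} + v_{5} = 0  so sig = (2;())
  P={1,2}:  v_{1} + v_{2} = v_{6}  so sig = (2;(1))
  P={3,6}:  v_{3} + v_{6} = v_{4}  so sig = (2;(1))

Sorted signature multiset PRS(X):
    |P|=2: 3 collections, coeffs (), (1), (1)


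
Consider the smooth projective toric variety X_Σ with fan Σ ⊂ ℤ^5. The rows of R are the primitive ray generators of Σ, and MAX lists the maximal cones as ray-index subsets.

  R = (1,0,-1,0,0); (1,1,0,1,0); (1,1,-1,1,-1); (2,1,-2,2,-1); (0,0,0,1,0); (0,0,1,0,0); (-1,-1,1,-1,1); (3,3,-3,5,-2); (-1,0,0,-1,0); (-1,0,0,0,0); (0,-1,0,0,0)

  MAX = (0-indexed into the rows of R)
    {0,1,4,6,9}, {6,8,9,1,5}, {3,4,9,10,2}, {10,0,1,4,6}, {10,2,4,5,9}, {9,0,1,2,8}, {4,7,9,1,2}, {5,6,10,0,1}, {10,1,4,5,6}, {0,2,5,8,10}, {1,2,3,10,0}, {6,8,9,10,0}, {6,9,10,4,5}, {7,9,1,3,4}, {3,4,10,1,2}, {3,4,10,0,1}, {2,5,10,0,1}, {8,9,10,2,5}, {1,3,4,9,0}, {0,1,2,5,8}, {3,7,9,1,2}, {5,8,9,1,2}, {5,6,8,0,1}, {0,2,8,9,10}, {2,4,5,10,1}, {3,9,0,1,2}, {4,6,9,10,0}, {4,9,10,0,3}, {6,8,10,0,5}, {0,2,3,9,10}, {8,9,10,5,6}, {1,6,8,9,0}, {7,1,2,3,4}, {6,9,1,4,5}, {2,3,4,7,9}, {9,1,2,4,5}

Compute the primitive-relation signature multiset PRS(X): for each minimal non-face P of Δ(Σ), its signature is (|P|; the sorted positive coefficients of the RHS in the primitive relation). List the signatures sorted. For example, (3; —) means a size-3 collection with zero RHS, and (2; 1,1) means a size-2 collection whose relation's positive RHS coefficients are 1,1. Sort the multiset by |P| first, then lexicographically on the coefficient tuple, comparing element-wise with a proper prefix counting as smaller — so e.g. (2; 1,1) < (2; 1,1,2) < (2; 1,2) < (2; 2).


16 minimal non-faces of Δ(Σ) (on 11 rays):

  • {2,6}:  v_{2} + v_{6} = 0  →  sig = (2; —)
  • {4,8}:  v_{4} + v_{8} = v_{9}  →  sig = (2; 1)
  • {3,6}:  v_{3} + v_{6} = v_{0} + v_{4}  →  sig = (2; 1,1)
  • {3,5}:  v_{3} + v_{5} = v_{1} + v_{2} + v_{10}  →  sig = (2; 1,1,1)
  • {3,8}:  v_{3} + v_{8} = v_{0} + v_{2} + v_{9}  →  sig = (2; 1,1,1)
  • {6,7}:  v_{6} + v_{7} = v_{1} + v_{3} + v_{4} + v_{9}  →  sig = (2; 1,1,1,1)
  • {7,8}:  v_{7} + v_{8} = v_{1} + v_{2} + v_{3} + 2·v_{9}  →  sig = (2; 1,1,1,2)
  • {0,7}:  v_{0} + v_{7} = v_{1} + 2·v_{3} + v_{9}  →  sig = (2; 1,1,2)
  • {7,10}:  v_{7} + v_{10} = v_{2} + v_{3} + 2·v_{4}  →  sig = (2; 1,1,2)
  • {5,7}:  v_{5} + v_{7} = v_{1} + 2·v_{2} + 2·v_{4}  →  sig = (2; 1,2,2)
  • {0,5,9}:  v_{0} + v_{5} + v_{9} = 0  →  sig = (3; —)
  • {1,8,10}:  v_{1} + v_{8} + v_{10} = 0  →  sig = (3; —)
  • {0,2,4}:  v_{0} + v_{2} + v_{4} = v_{3}  →  sig = (3; 1)
  • {1,9,10}:  v_{1} + v_{9} + v_{10} = v_{4}  →  sig = (3; 1)
  • {0,4,5}:  v_{0} + v_{4} + v_{5} = v_{1} + v_{10}  →  sig = (3; 1,1)
  • {1,2,3,4,9}:  v_{1} + v_{2} + v_{3} + v_{4} + v_{9} = v_{7}  →  sig = (5; 1)

so the primitive-relation signature multiset is
    |P|=2: 10 collections, coeffs (), (1), (1,1), (1,1,1), (1,1,1), (1,1,1,1), (1,1,1,2), (1,1,2), (1,1,2), (1,2,2)
    |P|=3: 5 collections, coeffs (), (), (1), (1), (1,1)
    |P|=5: 1 collection, coeffs (1)


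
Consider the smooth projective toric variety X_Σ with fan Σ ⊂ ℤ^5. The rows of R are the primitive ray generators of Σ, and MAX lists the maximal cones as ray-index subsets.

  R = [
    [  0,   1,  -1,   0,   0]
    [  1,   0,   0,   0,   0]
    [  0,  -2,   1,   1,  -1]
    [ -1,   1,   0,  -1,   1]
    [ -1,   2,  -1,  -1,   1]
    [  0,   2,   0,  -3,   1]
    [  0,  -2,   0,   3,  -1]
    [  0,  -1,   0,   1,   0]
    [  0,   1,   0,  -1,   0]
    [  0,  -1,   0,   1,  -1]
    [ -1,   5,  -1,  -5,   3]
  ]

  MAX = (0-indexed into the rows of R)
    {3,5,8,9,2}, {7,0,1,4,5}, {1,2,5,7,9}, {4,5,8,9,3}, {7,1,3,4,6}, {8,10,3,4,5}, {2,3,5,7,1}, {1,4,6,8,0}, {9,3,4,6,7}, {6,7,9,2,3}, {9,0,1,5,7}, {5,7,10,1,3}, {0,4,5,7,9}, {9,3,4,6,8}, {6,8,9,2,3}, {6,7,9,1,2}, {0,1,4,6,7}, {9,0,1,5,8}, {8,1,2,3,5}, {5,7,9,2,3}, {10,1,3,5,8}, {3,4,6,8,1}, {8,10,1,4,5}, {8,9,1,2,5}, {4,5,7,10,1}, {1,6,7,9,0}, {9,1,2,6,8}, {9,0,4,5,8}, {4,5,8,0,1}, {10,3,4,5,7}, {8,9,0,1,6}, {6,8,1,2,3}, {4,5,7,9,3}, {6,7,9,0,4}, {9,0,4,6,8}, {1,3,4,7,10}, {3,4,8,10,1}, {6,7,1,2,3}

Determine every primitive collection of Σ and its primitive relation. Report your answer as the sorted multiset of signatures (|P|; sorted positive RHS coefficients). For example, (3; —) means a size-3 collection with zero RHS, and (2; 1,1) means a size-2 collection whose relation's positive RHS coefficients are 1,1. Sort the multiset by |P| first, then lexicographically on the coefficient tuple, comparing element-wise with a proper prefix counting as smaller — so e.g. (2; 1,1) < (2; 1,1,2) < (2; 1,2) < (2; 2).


Δ(Σ) — 11 vertices, 12 min non-faces:

  {5,6}:  v_{5} + v_{6} = 0 ; sig = (2; —)
  {7,8}:  v_{7} + v_{8} = 0 ; sig = (2; —)
  {0,2}:  v_{0} + v_{2} = v_{9} ; sig = (2; 1)
  {0,3}:  v_{0} + v_{3} = v_{4} ; sig = (2; 1)
  {2,4}:  v_{2} + v_{4} = v_{3} + v_{9} ; sig = (2; 1,1)
  {2,10}:  v_{2} + v_{10} = v_{3} + v_{5} ; sig = (2; 1,1)
  {9,10}:  v_{9} + v_{10} = v_{4} + v_{5} ; sig = (2; 1,1)
  {6,10}:  v_{6} + v_{10} = v_{1} + v_{3} + v_{4} ; sig = (2; 1,1,1)
  {0,10}:  v_{0} + v_{10} = v_{1} + 2·v_{4} + v_{5} ; sig = (2; 1,1,2)
  {1,3,9}:  v_{1} + v_{3} + v_{9} = 0 ; sig = (3; —)
  {1,4,9}:  v_{1} + v_{4} + v_{9} = v_{0} ; sig = (3; 1)
  {1,3,4,5}:  v_{1} + v_{3} + v_{4} + v_{5} = v_{10} ; sig = (4; 1)

so the primitive-relation signature multiset is
[(2; —), (2; —), (2; 1), (2; 1), (2; 1,1), (2; 1,1), (2; 1,1), (2; 1,1,1), (2; 1,1,2), (3; —), (3; 1), (4; 1)]


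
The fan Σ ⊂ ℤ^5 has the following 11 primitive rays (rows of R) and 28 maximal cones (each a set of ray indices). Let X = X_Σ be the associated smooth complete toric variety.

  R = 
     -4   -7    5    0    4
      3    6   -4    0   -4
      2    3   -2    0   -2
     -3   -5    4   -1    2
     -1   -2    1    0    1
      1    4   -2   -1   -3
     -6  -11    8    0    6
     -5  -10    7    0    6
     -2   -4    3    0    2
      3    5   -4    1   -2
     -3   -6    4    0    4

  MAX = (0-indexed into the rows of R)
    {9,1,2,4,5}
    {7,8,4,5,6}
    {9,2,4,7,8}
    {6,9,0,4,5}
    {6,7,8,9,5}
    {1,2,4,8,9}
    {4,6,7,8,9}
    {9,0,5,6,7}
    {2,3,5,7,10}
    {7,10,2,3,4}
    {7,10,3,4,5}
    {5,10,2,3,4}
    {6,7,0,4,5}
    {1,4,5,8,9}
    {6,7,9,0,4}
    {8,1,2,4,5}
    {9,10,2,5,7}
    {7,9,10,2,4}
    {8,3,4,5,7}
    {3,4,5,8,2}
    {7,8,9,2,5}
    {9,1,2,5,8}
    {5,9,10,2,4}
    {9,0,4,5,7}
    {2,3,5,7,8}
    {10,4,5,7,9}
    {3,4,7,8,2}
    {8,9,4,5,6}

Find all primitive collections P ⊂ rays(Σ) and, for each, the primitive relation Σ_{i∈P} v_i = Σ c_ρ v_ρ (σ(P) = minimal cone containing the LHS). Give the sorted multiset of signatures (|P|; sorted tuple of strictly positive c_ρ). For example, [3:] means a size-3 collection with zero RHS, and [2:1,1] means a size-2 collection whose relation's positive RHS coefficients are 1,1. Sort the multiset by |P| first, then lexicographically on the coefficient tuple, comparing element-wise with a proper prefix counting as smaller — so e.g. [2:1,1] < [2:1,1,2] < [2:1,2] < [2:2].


18 minimal non-faces of Δ(Σ) (on 11 rays):

  • {1,10}:  v_{1} + v_{10} = 0  ⇒ sig = [2:]
  • {3,9}:  v_{3} + v_{9} = 0  ⇒ sig = [2:]
  • {0,2}:  v_{0} + v_{2} = v_{8}  ⇒ sig = [2:1]
  • {0,8}:  v_{0} + v_{8} = v_{6}  ⇒ sig = [2:1]
  • {1,7}:  v_{1} + v_{7} = v_{8}  ⇒ sig = [2:1]
  • {8,10}:  v_{8} + v_{10} = v_{7}  ⇒ sig = [2:1]
  • {6,10}:  v_{6} + v_{10} = v_{0} + v_{7}  ⇒ sig = [2:1,1]
  • {0,3}:  v_{0} + v_{3} = v_{4} + v_{5} + v_{7} + v_{8}  ⇒ sig = [2:1,1,1,1]
  • {1,3}:  v_{1} + v_{3} = v_{2} + v_{4} + v_{5} + v_{8}  ⇒ sig = [2:1,1,1,1]
  • {0,1}:  v_{0} + v_{1} = v_{4} + v_{5} + 2·v_{8} + v_{9}  ⇒ sig = [2:1,1,1,2]
  • {0,10}:  v_{0} + v_{10} = v_{4} + v_{5} + 2·v_{7} + v_{9}  ⇒ sig = [2:1,1,1,2]
  • {3,6}:  v_{3} + v_{6} = v_{4} + v_{5} + v_{7} + 2·v_{8}  ⇒ sig = [2:1,1,1,2]
  • {1,6}:  v_{1} + v_{6} = v_{4} + v_{5} + 3·v_{8} + v_{9}  ⇒ sig = [2:1,1,1,3]
  • {2,6}:  v_{2} + v_{6} = 2·v_{8}  ⇒ sig = [2:2]
  • {2,4,5,7}:  v_{2} + v_{4} + v_{5} + v_{7} = v_{3}  ⇒ sig = [4:1]
  • {2,4,5,8,9}:  v_{2} + v_{4} + v_{5} + v_{8} + v_{9} = v_{1}  ⇒ sig = [5:1]
  • {4,5,7,8,9}:  v_{4} + v_{5} + v_{7} + v_{8} + v_{9} = v_{0}  ⇒ sig = [5:1]
  • {4,5,6,7,9}:  v_{4} + v_{5} + v_{6} + v_{7} + v_{9} = 2·v_{0}  ⇒ sig = [5:2]

Sorted signature multiset PRS(X):
[[2:], [2:], [2:1], [2:1], [2:1], [2:1], [2:1,1], [2:1,1,1,1], [2:1,1,1,1], [2:1,1,1,2], [2:1,1,1,2], [2:1,1,1,2], [2:1,1,1,3], [2:2], [4:1], [5:1], [5:1], [5:2]]


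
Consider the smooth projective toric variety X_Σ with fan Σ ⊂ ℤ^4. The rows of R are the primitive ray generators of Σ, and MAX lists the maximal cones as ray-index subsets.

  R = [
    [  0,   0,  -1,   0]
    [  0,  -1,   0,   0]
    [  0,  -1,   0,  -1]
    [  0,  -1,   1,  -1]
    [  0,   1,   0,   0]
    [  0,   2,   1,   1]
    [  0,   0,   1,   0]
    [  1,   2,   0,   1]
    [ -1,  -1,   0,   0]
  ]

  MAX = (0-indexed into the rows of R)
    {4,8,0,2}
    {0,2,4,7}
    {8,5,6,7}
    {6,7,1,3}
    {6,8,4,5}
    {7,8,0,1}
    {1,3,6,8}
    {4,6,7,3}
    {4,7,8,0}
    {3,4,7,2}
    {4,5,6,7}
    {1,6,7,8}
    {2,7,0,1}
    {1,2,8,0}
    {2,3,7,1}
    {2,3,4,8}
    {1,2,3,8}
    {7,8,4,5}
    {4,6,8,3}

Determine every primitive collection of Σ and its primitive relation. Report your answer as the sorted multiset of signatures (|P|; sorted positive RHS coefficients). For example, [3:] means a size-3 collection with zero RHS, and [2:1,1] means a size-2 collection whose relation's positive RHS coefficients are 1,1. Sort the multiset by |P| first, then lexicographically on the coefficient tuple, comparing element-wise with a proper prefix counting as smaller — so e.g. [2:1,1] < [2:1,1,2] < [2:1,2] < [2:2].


11 collections generate NE(X_Σ); each relation:

  P = {0,6}:  v_{0} + v_{6} = 0  so sig = [2:]
  P = {1,4}:  v_{1} + v_{4} = 0  so sig = [2:]
  P = {0,3}:  v_{0} + v_{3} = v_{2}  so sig = [2:1]
  P = {2,6}:  v_{2} + v_{6} = v_{3}  so sig = [2:1]
  P = {2,5}:  v_{2} + v_{5} = v_{4} + v_{6}  so sig = [2:1,1]
  P = {0,5}:  v_{0} + v_{5} = v_{4} + v_{7} + v_{8}  so sig = [2:1,1,1]
  P = {1,5}:  v_{1} + v_{5} = v_{6} + v_{7} + v_{8}  so sig = [2:1,1,1]
  P = {3,5}:  v_{3} + v_{5} = v_{4} + 2·v_{6}  so sig = [2:1,2]
  P = {2,7,8}:  v_{2} + v_{7} + v_{8} = 0  so sig = [3:]
  P = {3,7,8}:  v_{3} + v_{7} + v_{8} = v_{6}  so sig = [3:1]
  P = {4,6,7,8}:  v_{4} + v_{6} + v_{7} + v_{8} = v_{5}  so sig = [4:1]

Signatures (|P|; sorted positive RHS coefficients), sorted:
    [2:]
    [2:]
    [2:1]
    [2:1]
    [2:1,1]
    [2:1,1,1]
    [2:1,1,1]
    [2:1,2]
    [3:]
    [3:1]
    [4:1]


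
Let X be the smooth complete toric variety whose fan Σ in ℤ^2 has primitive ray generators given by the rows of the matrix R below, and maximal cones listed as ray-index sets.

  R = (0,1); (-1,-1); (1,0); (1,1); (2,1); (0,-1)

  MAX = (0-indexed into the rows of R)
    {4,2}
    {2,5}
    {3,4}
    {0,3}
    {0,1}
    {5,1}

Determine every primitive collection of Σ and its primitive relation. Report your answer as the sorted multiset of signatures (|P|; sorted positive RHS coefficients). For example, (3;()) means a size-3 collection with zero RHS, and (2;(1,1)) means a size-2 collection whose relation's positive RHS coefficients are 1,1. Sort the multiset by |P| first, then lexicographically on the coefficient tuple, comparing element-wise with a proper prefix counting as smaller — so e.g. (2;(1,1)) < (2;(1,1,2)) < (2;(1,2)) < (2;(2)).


9 collections generate NE(X_Σ); each relation:

  P={0,5}:  v_{0} + v_{5} = 0  →  sig = (2;())
  P={1,3}:  v_{1} + v_{3} = 0  →  sig = (2;())
  P={0,2}:  v_{0} + v_{2} = v_{3}  →  sig = (2;(1))
  P={1,2}:  v_{1} + v_{2} = v_{5}  →  sig = (2;(1))
  P={1,4}:  v_{1} + v_{4} = v_{2}  →  sig = (2;(1))
  P={2,3}:  v_{2} + v_{3} = v_{4}  →  sig = (2;(1))
  P={3,5}:  v_{3} + v_{5} = v_{2}  →  sig = (2;(1))
  P={0,4}:  v_{0} + v_{4} = 2·v_{3}  →  sig = (2;(2))
  P={4,5}:  v_{4} + v_{5} = 2·v_{2}  →  sig = (2;(2))

so the primitive-relation signature multiset is
    |P|=2: 9 collections, coeffs (), (), (1), (1), (1), (1), (1), (2), (2)
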